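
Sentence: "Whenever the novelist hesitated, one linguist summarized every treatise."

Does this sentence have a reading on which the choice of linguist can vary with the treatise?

Yes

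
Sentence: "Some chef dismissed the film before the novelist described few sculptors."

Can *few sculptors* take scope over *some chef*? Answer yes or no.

The DP *few sculptors* is contained in the adjunct clause *before the novelist described few sculptors*.
Adverbial clauses are not L-marked, so they are barriers for QR — the quantifier cannot escape the adjunct.
*few sculptors* > *some chef* would require crossing that boundary, which is illicit.

No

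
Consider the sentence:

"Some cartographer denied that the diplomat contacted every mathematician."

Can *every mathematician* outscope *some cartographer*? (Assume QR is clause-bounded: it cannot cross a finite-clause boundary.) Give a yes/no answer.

Structurally, *every mathematician* is inside the finite complement clause *that the diplomat contacted every mathematician*.
QR is clause-bounded, so the finite complement is a scope island for the embedded quantifier.
So the wide-scope reading for *every mathematician* is blocked.

No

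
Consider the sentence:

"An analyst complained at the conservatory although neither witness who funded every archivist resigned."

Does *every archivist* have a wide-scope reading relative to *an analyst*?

No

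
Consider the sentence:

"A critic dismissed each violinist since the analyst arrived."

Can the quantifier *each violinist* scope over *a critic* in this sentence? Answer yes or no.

Neither queried DP is inside the adjunct, so the adjunct-island constraint does not apply.
Ordinary QR to a clause-peripheral position gives the wide-scope LF for the lower DP.

Yes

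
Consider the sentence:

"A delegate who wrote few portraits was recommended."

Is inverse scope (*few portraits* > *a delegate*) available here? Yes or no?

No

The target quantifier *few portraits* is part of the relative clause *who wrote few portraits*.
The relative clause forms an island for QR, so the quantifier is confined to the head noun's restrictor.
So *few portraits* cannot raise to a position above *a delegate*.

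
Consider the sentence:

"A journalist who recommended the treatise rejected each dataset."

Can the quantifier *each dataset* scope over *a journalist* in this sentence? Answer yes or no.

Although the sentence contains a relative clause (*who recommended the treatise*), *each dataset* is outside it, in the matrix VP.
Nothing blocks QR of the lower DP to a position above the higher one, so inverse scope is available.

Yes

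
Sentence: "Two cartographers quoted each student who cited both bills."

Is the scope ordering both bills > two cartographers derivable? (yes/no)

No

*both bills* occurs within the relative clause *who cited both bills* modifying *each student*.
Quantifiers inside a relative clause are trapped there; the RC boundary blocks QR.
*both bills* is confined to the island and cannot take scope over *two cartographers*.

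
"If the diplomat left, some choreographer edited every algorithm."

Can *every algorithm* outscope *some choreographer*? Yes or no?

Yes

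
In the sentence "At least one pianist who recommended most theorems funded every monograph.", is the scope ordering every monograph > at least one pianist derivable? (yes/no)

Yes

*every monograph* is a matrix argument; only *at least one pianist* is modified by the relative clause *who recommended most theorems*, so the RC island is irrelevant to the target quantifier.
With no island boundary between them, the object can take inverse scope over the subject via ordinary QR within the clause.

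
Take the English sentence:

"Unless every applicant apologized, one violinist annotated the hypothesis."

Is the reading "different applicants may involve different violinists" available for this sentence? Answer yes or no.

No

The paraphrase describes the scope ordering *every applicant* > *one violinist*.
Structurally, *every applicant* is inside the adjunct clause *unless every applicant apologized*.
Since the clause is an adjunct (not a complement), the Adjunct Condition blocks QR across its edge.
*every applicant* is confined to the island and cannot take scope over *one violinist*.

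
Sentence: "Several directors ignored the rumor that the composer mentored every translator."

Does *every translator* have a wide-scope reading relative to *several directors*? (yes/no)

The DP *every translator* is contained in the complex NP *the rumor that the composer mentored every translator*.
A that-clause complement to a noun is an island; QR cannot cross the NP boundary.
Hence only narrow scope for *every translator* (under *several directors*) survives.

No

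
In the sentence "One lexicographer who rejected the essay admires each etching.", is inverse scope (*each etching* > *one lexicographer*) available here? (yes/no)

*each etching* is a matrix argument; only *one lexicographer* is modified by the relative clause *who rejected the essay*, so the RC island is irrelevant to the target quantifier.
Clause-internal QR can adjoin the lower DP above the subject, yielding the inverse reading.

Yes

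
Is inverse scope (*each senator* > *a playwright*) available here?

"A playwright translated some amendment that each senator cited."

The target quantifier *each senator* is part of the relative clause *that each senator cited* modifying *some amendment*.
The relative clause forms an island for QR, so the quantifier is confined to the head noun's restrictor.
The inverse ordering *each senator* > *a playwright* is therefore underivable.

No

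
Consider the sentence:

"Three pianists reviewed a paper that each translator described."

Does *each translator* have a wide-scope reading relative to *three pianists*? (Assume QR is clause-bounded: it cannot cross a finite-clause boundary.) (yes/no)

No

The DP *each translator* is contained in the relative clause *that each translator described* modifying *a paper*.
A relative clause is a scope island — quantifier raising cannot cross its boundary.
So *each translator* cannot raise to a position above *three pianists*.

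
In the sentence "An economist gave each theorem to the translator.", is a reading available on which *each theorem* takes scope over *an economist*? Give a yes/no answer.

Both DPs are arguments of the same predicate; there is no clause or island boundary between them.
QR within a single clause is free, so the lower quantifier may take scope over the higher one.

Yes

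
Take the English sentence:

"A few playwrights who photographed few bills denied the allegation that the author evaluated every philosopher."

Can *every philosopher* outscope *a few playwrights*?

The DP *every philosopher* is contained in the complex NP *the allegation that the author evaluated every philosopher*.
A that-clause complement to a noun is an island; QR cannot cross the NP boundary.
There is no licit LF on which *every philosopher* c-commands *a few playwrights*.

No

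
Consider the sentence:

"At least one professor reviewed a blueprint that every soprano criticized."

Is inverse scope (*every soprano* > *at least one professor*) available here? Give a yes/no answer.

No

*every soprano* occurs within the relative clause *that every soprano criticized* modifying *a blueprint*.
QR out of a relative clause is ruled out by the relative-clause island constraint.
So *every soprano* cannot raise to a position above *at least one professor*.
(Only the surface reading survives: one fixed professor with respect to all the relevant sopranos.)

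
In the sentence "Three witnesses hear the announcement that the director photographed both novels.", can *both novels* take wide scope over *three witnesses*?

*both novels* occurs within the complex NP *the announcement that the director photographed both novels*.
The Complex NP Constraint bars QR out of the complement clause of a noun.
The inverse ordering *both novels* > *three witnesses* is therefore underivable.

No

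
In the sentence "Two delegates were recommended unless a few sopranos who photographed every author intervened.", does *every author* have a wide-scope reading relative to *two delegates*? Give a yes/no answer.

The DP *every author* is contained in the relative clause *who photographed every author*, which is itself inside the adjunct *unless a few sopranos who photographed every author intervened*.
Two island boundaries intervene — the relative clause and the adjunct. Either alone would block QR.
The inverse ordering *every author* > *two delegates* is therefore underivable.

No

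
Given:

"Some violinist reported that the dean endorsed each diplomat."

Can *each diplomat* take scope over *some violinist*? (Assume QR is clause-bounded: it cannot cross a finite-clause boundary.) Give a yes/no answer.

No

The DP *each diplomat* is contained in the finite complement clause *that the dean endorsed each diplomat*.
QR is clause-bounded, so the finite complement is a scope island for the embedded quantifier.
Hence only narrow scope for *each diplomat* (under *some violinist*) survives.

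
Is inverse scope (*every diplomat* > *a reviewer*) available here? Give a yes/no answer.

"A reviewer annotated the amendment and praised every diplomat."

*every diplomat* occurs within one conjunct of the coordinate structure (*praised every diplomat*).
Coordinate structures are islands for non-across-the-board movement, QR included.
There is no licit LF on which *every diplomat* c-commands *a reviewer*.

No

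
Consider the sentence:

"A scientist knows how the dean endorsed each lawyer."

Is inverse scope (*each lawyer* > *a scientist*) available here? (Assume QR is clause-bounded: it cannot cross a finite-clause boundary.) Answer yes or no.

*each lawyer* sits inside the embedded question *how the dean endorsed each lawyer*.
The wh-island constraint blocks QR out of an embedded interrogative.
So *each lawyer* cannot raise high enough to outscope *a scientist*; only the surface ordering *a scientist* > *each lawyer* is available.
(Only the surface reading survives: one fixed scientist with respect to all the relevant lawyers.)

No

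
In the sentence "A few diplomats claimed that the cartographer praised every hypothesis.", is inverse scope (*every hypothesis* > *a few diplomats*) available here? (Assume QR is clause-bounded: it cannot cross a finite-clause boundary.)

No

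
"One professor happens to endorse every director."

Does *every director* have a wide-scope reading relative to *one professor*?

*every director* is the object of the infinitival complement of a raising predicate; raising infinitives are transparent for QR, so the two DPs are in effect clausemates.
Clause-internal QR can adjoin the lower DP above the subject, yielding the inverse reading.

Yes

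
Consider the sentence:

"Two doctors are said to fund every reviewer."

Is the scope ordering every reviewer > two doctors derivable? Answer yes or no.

Yes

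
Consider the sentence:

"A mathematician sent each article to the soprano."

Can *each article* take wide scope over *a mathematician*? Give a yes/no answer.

Yes

Both DPs are arguments of the same predicate; there is no clause or island boundary between them.
Clause-internal QR can adjoin the lower DP above the subject, yielding the inverse reading.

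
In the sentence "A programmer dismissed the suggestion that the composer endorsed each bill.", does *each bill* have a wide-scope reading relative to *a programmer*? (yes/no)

No

*each bill* sits inside the complex NP *the suggestion that the composer endorsed each bill*.
The complex NP is opaque for QR — the quantifier is frozen inside the noun's complement.
So *each bill* cannot raise high enough to outscope *a programmer*; only the surface ordering *a programmer* > *each bill* is available.
(Only the surface reading survives: one fixed programmer with respect to all the relevant bills.)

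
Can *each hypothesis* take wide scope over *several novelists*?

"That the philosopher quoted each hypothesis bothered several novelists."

The DP *each hypothesis* is contained in the sentential subject *that the philosopher quoted each hypothesis*.
The Sentential Subject Constraint rules out raising the quantifier out of the that-clause subject.
So *each hypothesis* cannot raise to a position above *several novelists*.

No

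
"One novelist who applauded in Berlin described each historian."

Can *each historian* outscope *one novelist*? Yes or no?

Yes

The RC *who applauded in Berlin* is an island, but *each historian* is not inside it — it is the matrix object, a clausemate of *one novelist*.
Since no island is crossed, the inverse ordering is licensed alongside surface scope.
Both orderings are possible: *one novelist* > *each historian* and *each historian* > *one novelist*.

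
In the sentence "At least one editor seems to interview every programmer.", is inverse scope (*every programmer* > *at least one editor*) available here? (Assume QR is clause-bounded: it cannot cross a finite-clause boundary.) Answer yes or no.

Yes

The matrix predicate is a raising verb, whose infinitival complement is not a scope island — *every programmer* can QR into the matrix clause.
Since no island is crossed, the inverse ordering is licensed alongside surface scope.
The sentence is scopally ambiguous between *at least one editor* > *every programmer* and *every programmer* > *at least one editor*.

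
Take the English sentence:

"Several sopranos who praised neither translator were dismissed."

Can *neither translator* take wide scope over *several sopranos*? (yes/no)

*neither translator* sits inside the relative clause *who praised neither translator*.
Relative clauses block scope extraction: QR cannot target a position outside the modified NP.
So the wide-scope reading for *neither translator* is blocked.

No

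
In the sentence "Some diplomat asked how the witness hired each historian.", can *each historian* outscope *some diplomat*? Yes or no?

No

Structurally, *each historian* is inside the embedded question *how the witness hired each historian*.
Embedded wh-clauses are opaque for QR, so the quantifier stays inside the question.
So *each historian* cannot raise high enough to outscope *some diplomat*; only the surface ordering *some diplomat* > *each historian* is available.
(Only the surface reading survives: one fixed diplomat with respect to all the relevant historians.)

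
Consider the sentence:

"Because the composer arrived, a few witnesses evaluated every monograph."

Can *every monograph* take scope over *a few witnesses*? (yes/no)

Yes

*every monograph* is a matrix argument; the adjunct is an island but the target quantifier is outside it.
Since no island is crossed, the inverse ordering is licensed alongside surface scope.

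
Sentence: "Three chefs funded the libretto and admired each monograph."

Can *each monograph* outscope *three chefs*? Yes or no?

No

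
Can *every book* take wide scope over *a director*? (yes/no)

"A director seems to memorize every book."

Yes

Infinitival complements of raising predicates do not block QR; *every book* and *a director* are effectively clausemates.
Ordinary QR to a clause-peripheral position gives the wide-scope LF for the lower DP.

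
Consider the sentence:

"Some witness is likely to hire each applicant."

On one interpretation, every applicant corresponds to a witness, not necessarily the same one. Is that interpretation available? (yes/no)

Yes

This is the *each applicant* > *some witness* reading.
The matrix predicate is a raising verb, whose infinitival complement is not a scope island — *each applicant* can QR into the matrix clause.
With no island boundary between them, the object can take inverse scope over the subject via ordinary QR within the clause.
The sentence is scopally ambiguous between *some witness* > *each applicant* and *each applicant* > *some witness*.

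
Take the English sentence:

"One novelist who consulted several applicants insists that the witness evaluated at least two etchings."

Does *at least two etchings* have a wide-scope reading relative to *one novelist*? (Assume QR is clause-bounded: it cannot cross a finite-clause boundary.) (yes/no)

The DP *at least two etchings* is contained in the finite complement clause *that the witness evaluated at least two etchings*.
With QR restricted to its own tensed clause, the embedded quantifier cannot reach a matrix scope position.
Hence only narrow scope for *at least two etchings* (under *one novelist*) survives.

No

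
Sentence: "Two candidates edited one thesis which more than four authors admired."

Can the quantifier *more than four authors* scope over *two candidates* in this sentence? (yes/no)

The DP *more than four authors* is contained in the relative clause *which more than four authors admired* modifying *one thesis*.
Relative clauses are scope islands: a quantifier cannot QR out of a relative clause to take scope in the matrix clause.
So *more than four authors* cannot raise to a position above *two candidates*.

No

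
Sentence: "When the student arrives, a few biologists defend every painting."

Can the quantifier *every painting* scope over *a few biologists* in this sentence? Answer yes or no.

Neither queried DP is inside the adjunct, so the adjunct-island constraint does not apply.
No island intervenes, so both surface and inverse scope are derivable.
So *every painting* > *a few biologists* is among the available readings.

Yes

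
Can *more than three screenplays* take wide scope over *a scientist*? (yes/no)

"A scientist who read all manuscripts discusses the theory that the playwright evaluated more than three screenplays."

*more than three screenplays* sits inside the complex NP *the theory that the playwright evaluated more than three screenplays*.
Noun-complement clauses are scope islands (the Complex NP Constraint): a quantifier inside one cannot scope into the matrix.
So *more than three screenplays* cannot raise to a position above *a scientist*.
(Only the surface reading survives: one fixed scientist with respect to all the relevant screenplays.)

No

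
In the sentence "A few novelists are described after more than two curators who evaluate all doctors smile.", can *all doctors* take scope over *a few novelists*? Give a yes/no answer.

*all doctors* sits inside the relative clause *who evaluate all doctors*, which is itself inside the adjunct *after more than two curators who evaluate all doctors smile*.
Even if one barrier were somehow void, the other would still block QR.
*all doctors* > *a few novelists* would require crossing that boundary, which is illicit.

No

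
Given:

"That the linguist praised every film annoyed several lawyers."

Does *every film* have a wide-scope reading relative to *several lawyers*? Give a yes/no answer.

*every film* occurs within the sentential subject *that the linguist praised every film*.
The subject-island constraint blocks QR out of a clausal subject.
*every film* > *several lawyers* would require crossing that boundary, which is illicit.

No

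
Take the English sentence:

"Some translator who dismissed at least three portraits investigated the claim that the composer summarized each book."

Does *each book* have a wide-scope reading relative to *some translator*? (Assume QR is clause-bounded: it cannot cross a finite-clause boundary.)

The target quantifier *each book* is part of the complex NP *the claim that the composer summarized each book*.
Since the clause is the complement of a nominal head, the CNPC blocks scope extraction.
There is no licit LF on which *each book* c-commands *some translator*.

No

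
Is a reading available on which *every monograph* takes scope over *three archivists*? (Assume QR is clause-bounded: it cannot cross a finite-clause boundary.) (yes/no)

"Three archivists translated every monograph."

Yes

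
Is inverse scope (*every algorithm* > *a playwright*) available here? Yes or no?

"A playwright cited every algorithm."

Yes

Both DPs are arguments of the same predicate; there is no clause or island boundary between them.
QR within a single clause is free, so the lower quantifier may take scope over the higher one.
So *every algorithm* > *a playwright* is among the available readings.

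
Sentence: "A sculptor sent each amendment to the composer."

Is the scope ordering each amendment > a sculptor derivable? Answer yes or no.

*each amendment* and *a sculptor* are in the same minimal clause.
With no island boundary between them, the object can take inverse scope over the subject via ordinary QR within the clause.
The sentence is scopally ambiguous between *a sculptor* > *each amendment* and *each amendment* > *a sculptor*.

Yes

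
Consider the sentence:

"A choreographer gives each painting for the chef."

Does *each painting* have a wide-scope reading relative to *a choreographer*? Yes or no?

Yes

*each painting* and *a choreographer* are in the same minimal clause.
With no island boundary between them, the object can take inverse scope over the subject via ordinary QR within the clause.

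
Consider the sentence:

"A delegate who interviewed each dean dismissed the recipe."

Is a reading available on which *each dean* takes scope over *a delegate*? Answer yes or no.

*each dean* occurs within the relative clause *who interviewed each dean*.
The relative clause forms an island for QR, so the quantifier is confined to the head noun's restrictor.
There is no licit LF on which *each dean* c-commands *a delegate*.

No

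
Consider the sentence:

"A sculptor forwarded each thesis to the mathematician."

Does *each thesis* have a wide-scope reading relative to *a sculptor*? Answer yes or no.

Both DPs are arguments of the same predicate; there is no clause or island boundary between them.
Ordinary QR to a clause-peripheral position gives the wide-scope LF for the lower DP.

Yes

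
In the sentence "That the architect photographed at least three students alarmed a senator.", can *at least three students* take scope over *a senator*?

No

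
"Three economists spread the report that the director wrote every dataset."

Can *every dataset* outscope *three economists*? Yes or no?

Structurally, *every dataset* is inside the complex NP *the report that the director wrote every dataset*.
The complex NP is opaque for QR — the quantifier is frozen inside the noun's complement.
So the wide-scope reading for *every dataset* is blocked.

No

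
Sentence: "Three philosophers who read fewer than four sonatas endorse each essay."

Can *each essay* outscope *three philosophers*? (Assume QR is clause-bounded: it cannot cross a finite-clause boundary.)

*each essay* is a matrix argument; only *three philosophers* is modified by the relative clause *who read fewer than four sonatas*, so the RC island is irrelevant to the target quantifier.
Ordinary QR to a clause-peripheral position gives the wide-scope LF for the lower DP.

Yes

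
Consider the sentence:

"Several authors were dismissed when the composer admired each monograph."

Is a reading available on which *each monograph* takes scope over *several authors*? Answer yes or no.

The target quantifier *each monograph* is part of the adjunct clause *when the composer admired each monograph*.
Since the clause is an adjunct (not a complement), the Adjunct Condition blocks QR across its edge.
*each monograph* > *several authors* would require crossing that boundary, which is illicit.

No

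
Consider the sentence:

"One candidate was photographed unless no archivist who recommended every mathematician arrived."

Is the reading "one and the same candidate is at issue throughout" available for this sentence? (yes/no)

Yes

The described interpretation is the *one candidate* > *every mathematician* scoping.
That is the surface-scope ordering, which is always one of the available readings — island constraints only ever restrict inverse scope.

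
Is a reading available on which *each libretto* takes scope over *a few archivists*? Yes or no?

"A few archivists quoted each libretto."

Yes

Both DPs are arguments of the same predicate; there is no clause or island boundary between them.
Since no island is crossed, the inverse ordering is licensed alongside surface scope.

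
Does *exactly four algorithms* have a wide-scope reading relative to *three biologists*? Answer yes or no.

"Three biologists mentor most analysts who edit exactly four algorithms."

*exactly four algorithms* is embedded in the relative clause *who edit exactly four algorithms* modifying *most analysts*.
Quantifiers inside a relative clause are trapped there; the RC boundary blocks QR.
Hence only narrow scope for *exactly four algorithms* (under *three biologists*) survives.

No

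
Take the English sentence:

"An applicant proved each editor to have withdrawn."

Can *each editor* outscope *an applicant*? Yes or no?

*each editor* is an ECM subject; ECM complements are not islands, and the embedded quantifier may take matrix scope.
Since no island is crossed, the inverse ordering is licensed alongside surface scope.

Yes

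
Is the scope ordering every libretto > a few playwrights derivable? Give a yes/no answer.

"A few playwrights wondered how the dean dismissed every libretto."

No

*every libretto* occurs within the embedded question *how the dean dismissed every libretto*.
QR across an interrogative CP boundary is ruled out as a wh-island violation.
The inverse ordering *every libretto* > *a few playwrights* is therefore underivable.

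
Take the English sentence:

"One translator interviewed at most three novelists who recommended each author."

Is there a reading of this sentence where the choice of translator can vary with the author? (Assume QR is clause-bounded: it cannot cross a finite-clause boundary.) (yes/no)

No

The described interpretation is the *each author* > *one translator* scoping.
The DP *each author* is contained in the relative clause *who recommended each author* modifying *at most three novelists*.
Quantifiers inside a relative clause are trapped there; the RC boundary blocks QR.
*each author* is confined to the island and cannot take scope over *one translator*.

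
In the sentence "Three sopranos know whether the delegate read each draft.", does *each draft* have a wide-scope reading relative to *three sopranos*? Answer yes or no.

No

*each draft* sits inside the embedded question *whether the delegate read each draft*.
Embedded questions are wh-islands: a quantifier inside an indirect question cannot QR into the matrix clause.
So the wide-scope reading for *each draft* is blocked.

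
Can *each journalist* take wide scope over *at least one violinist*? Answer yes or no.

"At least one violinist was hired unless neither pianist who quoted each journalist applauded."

Structurally, *each journalist* is inside the relative clause *who quoted each journalist*, which is itself inside the adjunct *unless neither pianist who quoted each journalist applauded*.
Two island boundaries intervene — the relative clause and the adjunct. Either alone would block QR.
Hence only narrow scope for *each journalist* (under *at least one violinist*) survives.
(Only the surface reading survives: one fixed violinist with respect to all the relevant journalists.)

No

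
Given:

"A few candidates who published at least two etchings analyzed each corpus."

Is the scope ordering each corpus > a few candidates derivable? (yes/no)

The relative clause *who published at least two etchings* modifies *a few candidates*, but *each corpus* is not inside that relative clause — it is an argument of the matrix verb.
Since no island is crossed, the inverse ordering is licensed alongside surface scope.
So *each corpus* > *a few candidates* is among the available readings.

Yes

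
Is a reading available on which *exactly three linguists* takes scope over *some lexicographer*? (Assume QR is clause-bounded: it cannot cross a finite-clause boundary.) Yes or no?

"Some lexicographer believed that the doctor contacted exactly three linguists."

No

Structurally, *exactly three linguists* is inside the finite complement clause *that the doctor contacted exactly three linguists*.
With QR restricted to its own tensed clause, the embedded quantifier cannot reach a matrix scope position.
There is no licit LF on which *exactly three linguists* c-commands *some lexicographer*.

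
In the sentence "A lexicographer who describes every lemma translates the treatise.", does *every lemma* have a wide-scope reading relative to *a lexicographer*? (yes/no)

No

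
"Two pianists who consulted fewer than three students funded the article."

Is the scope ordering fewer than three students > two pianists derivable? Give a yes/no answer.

No

*fewer than three students* is embedded in the relative clause *who consulted fewer than three students*.
Relative clauses are scope islands: a quantifier cannot QR out of a relative clause to take scope in the matrix clause.
Hence only narrow scope for *fewer than three students* (under *two pianists*) survives.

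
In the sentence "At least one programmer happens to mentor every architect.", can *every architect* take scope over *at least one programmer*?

Yes

The matrix predicate is a raising verb, whose infinitival complement is not a scope island — *every architect* can QR into the matrix clause.
QR within a single clause is free, so the lower quantifier may take scope over the higher one.
So *every architect* > *at least one programmer* is among the available readings.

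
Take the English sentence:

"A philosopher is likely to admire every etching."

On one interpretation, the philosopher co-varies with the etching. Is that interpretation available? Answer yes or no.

The paraphrase describes the scope ordering *every etching* > *a philosopher*.
Infinitival complements of raising predicates do not block QR; *every etching* and *a philosopher* are effectively clausemates.
Ordinary QR to a clause-peripheral position gives the wide-scope LF for the lower DP.

Yes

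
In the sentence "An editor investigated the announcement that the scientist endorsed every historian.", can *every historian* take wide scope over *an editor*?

No

*every historian* sits inside the complex NP *the announcement that the scientist endorsed every historian*.
A that-clause complement to a noun is an island; QR cannot cross the NP boundary.
The inverse ordering *every historian* > *an editor* is therefore underivable.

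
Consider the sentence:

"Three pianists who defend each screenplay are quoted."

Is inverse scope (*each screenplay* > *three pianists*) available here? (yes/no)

No

*each screenplay* occurs within the relative clause *who defend each screenplay*.
Relative clauses are scope islands: a quantifier cannot QR out of a relative clause to take scope in the matrix clause.
So *each screenplay* cannot raise to a position above *three pianists*.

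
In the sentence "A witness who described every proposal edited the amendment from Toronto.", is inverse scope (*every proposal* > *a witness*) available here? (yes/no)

Structurally, *every proposal* is inside the relative clause *who described every proposal*.
Relative clauses are scope islands: a quantifier cannot QR out of a relative clause to take scope in the matrix clause.
There is no licit LF on which *every proposal* c-commands *a witness*.

No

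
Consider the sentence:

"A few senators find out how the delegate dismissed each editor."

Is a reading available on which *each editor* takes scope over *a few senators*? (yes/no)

*each editor* is embedded in the embedded question *how the delegate dismissed each editor*.
QR across an interrogative CP boundary is ruled out as a wh-island violation.
*each editor* is confined to the island and cannot take scope over *a few senators*.

No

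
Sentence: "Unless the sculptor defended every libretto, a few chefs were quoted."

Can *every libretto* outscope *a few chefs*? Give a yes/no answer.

No

*every libretto* occurs within the adjunct clause *unless the sculptor defended every libretto*.
Since the clause is an adjunct (not a complement), the Adjunct Condition blocks QR across its edge.
So *every libretto* cannot raise to a position above *a few chefs*.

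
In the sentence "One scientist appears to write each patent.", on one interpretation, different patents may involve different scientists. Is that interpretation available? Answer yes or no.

Yes

That reading corresponds to *each patent* > *one scientist*.
Infinitival complements of raising predicates do not block QR; *each patent* and *one scientist* are effectively clausemates.
No island intervenes, so both surface and inverse scope are derivable.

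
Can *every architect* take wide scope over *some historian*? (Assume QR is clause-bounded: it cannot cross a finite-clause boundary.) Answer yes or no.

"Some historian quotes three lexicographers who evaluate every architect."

Structurally, *every architect* is inside the relative clause *who evaluate every architect* modifying *three lexicographers*.
Relative clauses are scope islands: a quantifier cannot QR out of a relative clause to take scope in the matrix clause.
There is no licit LF on which *every architect* c-commands *some historian*.
(Only the surface reading survives: one fixed historian with respect to all the relevant architects.)

No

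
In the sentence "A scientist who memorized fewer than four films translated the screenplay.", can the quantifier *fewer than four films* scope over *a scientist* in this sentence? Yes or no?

*fewer than four films* occurs within the relative clause *who memorized fewer than four films*.
A relative clause is a scope island — quantifier raising cannot cross its boundary.
So the wide-scope reading for *fewer than four films* is blocked.

No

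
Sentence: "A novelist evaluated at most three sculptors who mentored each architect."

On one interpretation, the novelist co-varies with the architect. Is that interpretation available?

The described interpretation is the *each architect* > *a novelist* scoping.
Structurally, *each architect* is inside the relative clause *who mentored each architect* modifying *at most three sculptors*.
Quantifiers inside a relative clause are trapped there; the RC boundary blocks QR.
Hence only narrow scope for *each architect* (under *a novelist*) survives.

No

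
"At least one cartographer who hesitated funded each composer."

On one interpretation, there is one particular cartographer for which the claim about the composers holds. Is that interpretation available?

The paraphrase describes the scope ordering *at least one cartographer* > *each composer*.
Nothing needs to raise for *at least one cartographer* > *each composer*, so no island constraint is at stake.

Yes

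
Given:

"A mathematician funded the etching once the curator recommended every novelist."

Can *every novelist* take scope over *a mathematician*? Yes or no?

No

*every novelist* sits inside the adjunct clause *once the curator recommended every novelist*.
Scope out of an adjunct clause is unavailable: QR respects the adjunct-island constraint.
So *every novelist* cannot raise to a position above *a mathematician*.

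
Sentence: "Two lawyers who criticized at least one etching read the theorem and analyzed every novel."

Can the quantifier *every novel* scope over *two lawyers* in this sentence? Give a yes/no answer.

No

The DP *every novel* is contained in one conjunct of the coordinate structure (*analyzed every novel*).
Coordinate structures are islands for non-across-the-board movement, QR included.
So the wide-scope reading for *every novel* is blocked.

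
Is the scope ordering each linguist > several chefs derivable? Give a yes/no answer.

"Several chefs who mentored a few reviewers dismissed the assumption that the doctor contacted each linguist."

No

*each linguist* sits inside the complex NP *the assumption that the doctor contacted each linguist*.
Noun-complement clauses are scope islands (the Complex NP Constraint): a quantifier inside one cannot scope into the matrix.
So *each linguist* cannot raise high enough to outscope *several chefs*; only the surface ordering *several chefs* > *each linguist* is available.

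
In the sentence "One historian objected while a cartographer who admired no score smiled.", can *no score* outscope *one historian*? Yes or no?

No

*no score* is embedded in the relative clause *who admired no score*, which is itself inside the adjunct *while a cartographer who admired no score smiled*.
Both the relative clause and the enclosing adjunct are scope islands; QR cannot cross either.
So the wide-scope reading for *no score* is blocked.
(Only the surface reading survives: one fixed historian with respect to all the relevant scores.)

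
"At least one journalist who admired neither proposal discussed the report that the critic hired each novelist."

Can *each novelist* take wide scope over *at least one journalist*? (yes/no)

*each novelist* sits inside the complex NP *the report that the critic hired each novelist*.
The complex NP is opaque for QR — the quantifier is frozen inside the noun's complement.
The inverse ordering *each novelist* > *at least one journalist* is therefore underivable.
(Only the surface reading survives: one fixed journalist with respect to all the relevant novelists.)

No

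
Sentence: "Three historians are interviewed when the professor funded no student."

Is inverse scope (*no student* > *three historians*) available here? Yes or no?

No

*no student* sits inside the adjunct clause *when the professor funded no student*.
Since the clause is an adjunct (not a complement), the Adjunct Condition blocks QR across its edge.
So *no student* cannot raise to a position above *three historians*.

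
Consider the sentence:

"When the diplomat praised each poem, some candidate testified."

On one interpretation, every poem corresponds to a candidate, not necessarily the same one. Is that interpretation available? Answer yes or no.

No

That reading corresponds to *each poem* > *some candidate*.
*each poem* is embedded in the adjunct clause *when the diplomat praised each poem*.
Adjunct clauses are scope islands: a quantifier inside an adjunct cannot raise into the matrix clause.
The ordering *each poem* > *some candidate* is therefore underivable.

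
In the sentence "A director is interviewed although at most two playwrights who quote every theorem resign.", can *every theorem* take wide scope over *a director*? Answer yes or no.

No

Structurally, *every theorem* is inside the relative clause *who quote every theorem*, which is itself inside the adjunct *although at most two playwrights who quote every theorem resign*.
Nested islands: the RC island is itself inside an adjunct island, so wide scope is doubly excluded.
*every theorem* > *a director* would require crossing that boundary, which is illicit.
(Only the surface reading survives: one fixed director with respect to all the relevant theorems.)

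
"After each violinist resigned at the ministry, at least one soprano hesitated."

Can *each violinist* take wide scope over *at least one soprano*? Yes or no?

No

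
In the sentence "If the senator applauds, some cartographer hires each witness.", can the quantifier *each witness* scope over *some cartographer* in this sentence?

Yes

*each witness* is a matrix argument; the adjunct is an island but the target quantifier is outside it.
With no island boundary between them, the object can take inverse scope over the subject via ordinary QR within the clause.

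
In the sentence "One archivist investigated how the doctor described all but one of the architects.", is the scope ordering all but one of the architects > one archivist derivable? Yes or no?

*all but one of the architects* sits inside the embedded question *how the doctor described all but one of the architects*.
The wh-island constraint blocks QR out of an embedded interrogative.
So *all but one of the architects* cannot raise to a position above *one archivist*.
(Only the surface reading survives: one fixed archivist with respect to all the relevant architects.)

No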